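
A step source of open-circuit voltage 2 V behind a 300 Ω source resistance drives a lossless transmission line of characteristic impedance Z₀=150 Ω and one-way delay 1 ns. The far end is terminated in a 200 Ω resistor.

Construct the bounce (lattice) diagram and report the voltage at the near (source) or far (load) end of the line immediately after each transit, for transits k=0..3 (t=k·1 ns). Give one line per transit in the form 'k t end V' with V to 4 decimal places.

Γ_L=0.142857, Γ_S=0.333333; launch V₁=2·150/450=0.666667
k=0 src: V=0.6667
k=1 load: inc=0.666667, refl=0.666667·0.142857=0.0952; V=0.000000+0.666667+0.095238=0.7619
k=2 src: inc=0.095238, refl=0.095238·0.333333=0.0317; V=0.666667+0.095238+0.031746=0.7937
k=3 load: inc=0.031746, refl=0.031746·0.142857=0.0045; V=0.761905+0.031746+0.004535=0.7982

0 0 source 0.6667
1 1 load 0.7619
2 2 source 0.7937
3 3 load 0.7982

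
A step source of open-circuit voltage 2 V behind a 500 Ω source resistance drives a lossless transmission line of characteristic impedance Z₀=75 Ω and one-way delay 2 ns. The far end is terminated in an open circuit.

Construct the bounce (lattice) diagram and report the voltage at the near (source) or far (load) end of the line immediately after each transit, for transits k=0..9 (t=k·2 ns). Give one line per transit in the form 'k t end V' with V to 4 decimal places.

0 0 source 0.2609
1 2 load 0.5217
2 4 source 0.7146
3 6 load 0.9074
4 8 source 1.0499
5 10 load 1.1924
6 12 source 1.2977
7 14 load 1.4031
8 16 source 1.4809
9 18 load 1.5588

Γ_L=1.000000, Γ_S=0.739130; launch V₁=2·75/575=0.260870
k=0 src: V=0.2609
k=1 load: inc=0.260870, refl=0.260870·1.000000=0.2609; V=0.000000+0.260870+0.260870=0.5217
k=2 src: inc=0.260870, refl=0.260870·0.739130=0.1928; V=0.260870+0.260870+0.192817=0.7146
k=3 load: inc=0.192817, refl=0.192817·1.000000=0.1928; V=0.521739+0.192817+0.192817=0.9074
k=4 src: inc=0.192817, refl=0.192817·0.739130=0.1425; V=0.714556+0.192817+0.142517=1.0499
k=5 load: inc=0.142517, refl=0.142517·1.000000=0.1425; V=0.907372+0.142517+0.142517=1.1924
k=6 src: inc=0.142517, refl=0.142517·0.739130=0.1053; V=1.049889+0.142517+0.105338=1.2977
k=7 load: inc=0.105338, refl=0.105338·1.000000=0.1053; V=1.192406+0.105338+0.105338=1.4031
k=8 src: inc=0.105338, refl=0.105338·0.739130=0.0779; V=1.297744+0.105338+0.077859=1.4809
k=9 load: inc=0.077859, refl=0.077859·1.000000=0.0779; V=1.403082+0.077859+0.077859=1.5588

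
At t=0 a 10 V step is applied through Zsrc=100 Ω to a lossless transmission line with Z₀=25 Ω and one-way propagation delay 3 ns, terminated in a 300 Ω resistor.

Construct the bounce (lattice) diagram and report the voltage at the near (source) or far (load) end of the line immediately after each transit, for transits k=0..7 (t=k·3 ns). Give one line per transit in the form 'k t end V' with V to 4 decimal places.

Γ_L=0.846154, Γ_S=0.600000; launch V₁=10·25/125=2.000000
k=0 src: V=2.0000
k=1 load: inc=2.000000, refl=2.000000·0.846154=1.6923; V=0.000000+2.000000+1.692308=3.6923
k=2 src: inc=1.692308, refl=1.692308·0.600000=1.0154; V=2.000000+1.692308+1.015385=4.7077
k=3 load: inc=1.015385, refl=1.015385·0.846154=0.8592; V=3.692308+1.015385+0.859172=5.5669
k=4 src: inc=0.859172, refl=0.859172·0.600000=0.5155; V=4.707692+0.859172+0.515503=6.0824
k=5 load: inc=0.515503, refl=0.515503·0.846154=0.4362; V=5.566864+0.515503+0.436195=6.5186
k=6 src: inc=0.436195, refl=0.436195·0.600000=0.2617; V=6.082367+0.436195+0.261717=6.7803
k=7 load: inc=0.261717, refl=0.261717·0.846154=0.2215; V=6.518562+0.261717+0.221453=7.0017

0 0 source 2.0000
1 3 load 3.6923
2 6 source 4.7077
3 9 load 5.5669
4 12 source 6.0824
5 15 load 6.5186
6 18 source 6.7803
7 21 load 7.0017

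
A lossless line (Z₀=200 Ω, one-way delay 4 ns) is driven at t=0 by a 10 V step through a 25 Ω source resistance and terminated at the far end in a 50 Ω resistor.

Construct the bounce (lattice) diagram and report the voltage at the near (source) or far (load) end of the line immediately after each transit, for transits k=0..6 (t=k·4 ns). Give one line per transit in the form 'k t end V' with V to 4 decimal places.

0 0 source 8.8889
1 4 load 3.5556
2 8 source 7.7037
3 12 load 5.2148
4 16 source 7.1506
5 20 load 5.9891
6 24 source 6.8925

Γ_L=-0.600000, Γ_S=-0.777778; launch V₁=10·200/225=8.888889
k=0 src: V=8.8889
k=1 load: inc=8.888889, refl=8.888889·-0.600000=-5.3333; V=0.000000+8.888889+-5.333333=3.5556
k=2 src: inc=-5.333333, refl=-5.333333·-0.777778=4.1481; V=8.888889+-5.333333+4.148148=7.7037
k=3 load: inc=4.148148, refl=4.148148·-0.600000=-2.4889; V=3.555556+4.148148+-2.488889=5.2148
k=4 src: inc=-2.488889, refl=-2.488889·-0.777778=1.9358; V=7.703704+-2.488889+1.935802=7.1506
k=5 load: inc=1.935802, refl=1.935802·-0.600000=-1.1615; V=5.214815+1.935802+-1.161481=5.9891
k=6 src: inc=-1.161481, refl=-1.161481·-0.777778=0.9034; V=7.150617+-1.161481+0.903374=6.8925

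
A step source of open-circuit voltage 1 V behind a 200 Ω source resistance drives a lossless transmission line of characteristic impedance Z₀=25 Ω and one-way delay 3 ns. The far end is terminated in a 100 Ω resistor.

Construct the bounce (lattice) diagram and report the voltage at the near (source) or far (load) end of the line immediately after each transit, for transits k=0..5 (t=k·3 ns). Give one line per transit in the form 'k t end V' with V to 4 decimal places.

Γ_L=0.600000, Γ_S=0.777778; launch V₁=1·25/225=0.111111
k=0 src: V=0.1111
k=1 load: inc=0.111111, refl=0.111111·0.600000=0.0667; V=0.000000+0.111111+0.066667=0.1778
k=2 src: inc=0.066667, refl=0.066667·0.777778=0.0519; V=0.111111+0.066667+0.051852=0.2296
k=3 load: inc=0.051852, refl=0.051852·0.600000=0.0311; V=0.177778+0.051852+0.031111=0.2607
k=4 src: inc=0.031111, refl=0.031111·0.777778=0.0242; V=0.229630+0.031111+0.024198=0.2849
k=5 load: inc=0.024198, refl=0.024198·0.600000=0.0145; V=0.260741+0.024198+0.014519=0.2995

0 0 source 0.1111
1 3 load 0.1778
2 6 source 0.2296
3 9 load 0.2607
4 12 source 0.2849
5 15 load 0.2995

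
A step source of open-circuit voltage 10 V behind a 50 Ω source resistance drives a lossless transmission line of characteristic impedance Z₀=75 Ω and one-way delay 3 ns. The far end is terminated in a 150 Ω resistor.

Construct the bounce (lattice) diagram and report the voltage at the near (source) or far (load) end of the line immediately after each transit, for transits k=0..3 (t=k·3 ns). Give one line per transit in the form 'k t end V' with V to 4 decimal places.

Γ_L=0.333333, Γ_S=-0.200000; launch V₁=10·75/125=6.000000
k=0 src: V=6.0000
k=1 load: inc=6.000000, refl=6.000000·0.333333=2.0000; V=0.000000+6.000000+2.000000=8.0000
k=2 src: inc=2.000000, refl=2.000000·-0.200000=-0.4000; V=6.000000+2.000000+-0.400000=7.6000
k=3 load: inc=-0.400000, refl=-0.400000·0.333333=-0.1333; V=8.000000+-0.400000+-0.133333=7.4667

0 0 source 6.0000
1 3 load 8.0000
2 6 source 7.6000
3 9 load 7.4667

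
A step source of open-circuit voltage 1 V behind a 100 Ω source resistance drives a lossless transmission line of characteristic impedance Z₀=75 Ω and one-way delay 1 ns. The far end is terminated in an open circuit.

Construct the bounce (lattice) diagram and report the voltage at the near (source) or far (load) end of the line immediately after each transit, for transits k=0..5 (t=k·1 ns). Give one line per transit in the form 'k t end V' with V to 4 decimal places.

0 0 source 0.4286
1 1 load 0.8571
2 2 source 0.9184
3 3 load 0.9796
4 4 source 0.9883
5 5 load 0.9971

Γ_L=1.000000, Γ_S=0.142857; launch V₁=1·75/175=0.428571
k=0 src: V=0.4286
k=1 load: inc=0.428571, refl=0.428571·1.000000=0.4286; V=0.000000+0.428571+0.428571=0.8571
k=2 src: inc=0.428571, refl=0.428571·0.142857=0.0612; V=0.428571+0.428571+0.061224=0.9184
k=3 load: inc=0.061224, refl=0.061224·1.000000=0.0612; V=0.857143+0.061224+0.061224=0.9796
k=4 src: inc=0.061224, refl=0.061224·0.142857=0.0087; V=0.918367+0.061224+0.008746=0.9883
k=5 load: inc=0.008746, refl=0.008746·1.000000=0.0087; V=0.979592+0.008746+0.008746=0.9971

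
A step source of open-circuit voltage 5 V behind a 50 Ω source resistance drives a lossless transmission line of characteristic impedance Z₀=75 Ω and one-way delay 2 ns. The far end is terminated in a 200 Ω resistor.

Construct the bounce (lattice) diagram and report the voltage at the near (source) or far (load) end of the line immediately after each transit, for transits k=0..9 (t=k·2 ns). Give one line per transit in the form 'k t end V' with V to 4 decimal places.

Γ_L=0.454545, Γ_S=-0.200000; launch V₁=5·75/125=3.000000
k=0 src: V=3.0000
k=1 load: inc=3.000000, refl=3.000000·0.454545=1.3636; V=0.000000+3.000000+1.363636=4.3636
k=2 src: inc=1.363636, refl=1.363636·-0.200000=-0.2727; V=3.000000+1.363636+-0.272727=4.0909
k=3 load: inc=-0.272727, refl=-0.272727·0.454545=-0.1240; V=4.363636+-0.272727+-0.123967=3.9669
k=4 src: inc=-0.123967, refl=-0.123967·-0.200000=0.0248; V=4.090909+-0.123967+0.024793=3.9917
k=5 load: inc=0.024793, refl=0.024793·0.454545=0.0113; V=3.966942+0.024793+0.011270=4.0030
k=6 src: inc=0.011270, refl=0.011270·-0.200000=-0.0023; V=3.991736+0.011270+-0.002254=4.0008
k=7 load: inc=-0.002254, refl=-0.002254·0.454545=-0.0010; V=4.003005+-0.002254+-0.001025=3.9997
k=8 src: inc=-0.001025, refl=-0.001025·-0.200000=0.0002; V=4.000751+-0.001025+0.000205=3.9999
k=9 load: inc=0.000205, refl=0.000205·0.454545=0.0001; V=3.999727+0.000205+0.000093=4.0000

0 0 source 3.0000
1 2 load 4.3636
2 4 source 4.0909
3 6 load 3.9669
4 8 source 3.9917
5 10 load 4.0030
6 12 source 4.0008
7 14 load 3.9997
8 16 source 3.9999
9 18 load 4.0000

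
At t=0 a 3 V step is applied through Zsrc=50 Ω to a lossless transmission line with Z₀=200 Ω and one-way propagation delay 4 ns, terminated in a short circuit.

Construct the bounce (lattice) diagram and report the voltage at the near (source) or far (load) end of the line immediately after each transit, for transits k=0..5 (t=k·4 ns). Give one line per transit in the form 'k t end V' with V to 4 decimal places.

0 0 source 2.4000
1 4 load 0.0000
2 8 source 1.4400
3 12 load 0.0000
4 16 source 0.8640
5 20 load 0.0000

Γ_L=-1.000000, Γ_S=-0.600000; launch V₁=3·200/250=2.400000
k=0 src: V=2.4000
k=1 load: inc=2.400000, refl=2.400000·-1.000000=-2.4000; V=0.000000+2.400000+-2.400000=0.0000
k=2 src: inc=-2.400000, refl=-2.400000·-0.600000=1.4400; V=2.400000+-2.400000+1.440000=1.4400
k=3 load: inc=1.440000, refl=1.440000·-1.000000=-1.4400; V=0.000000+1.440000+-1.440000=0.0000
k=4 src: inc=-1.440000, refl=-1.440000·-0.600000=0.8640; V=1.440000+-1.440000+0.864000=0.8640
k=5 load: inc=0.864000, refl=0.864000·-1.000000=-0.8640; V=0.000000+0.864000+-0.864000=0.0000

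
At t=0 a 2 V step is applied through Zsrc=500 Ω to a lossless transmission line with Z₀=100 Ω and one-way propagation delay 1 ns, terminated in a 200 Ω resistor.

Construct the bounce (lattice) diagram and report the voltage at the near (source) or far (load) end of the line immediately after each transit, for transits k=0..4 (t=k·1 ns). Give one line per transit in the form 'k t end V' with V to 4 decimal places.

Γ_L=0.333333, Γ_S=0.666667; launch V₁=2·100/600=0.333333
k=0 src: V=0.3333
k=1 load: inc=0.333333, refl=0.333333·0.333333=0.1111; V=0.000000+0.333333+0.111111=0.4444
k=2 src: inc=0.111111, refl=0.111111·0.666667=0.0741; V=0.333333+0.111111+0.074074=0.5185
k=3 load: inc=0.074074, refl=0.074074·0.333333=0.0247; V=0.444444+0.074074+0.024691=0.5432
k=4 src: inc=0.024691, refl=0.024691·0.666667=0.0165; V=0.518519+0.024691+0.016461=0.5597

0 0 source 0.3333
1 1 load 0.4444
2 2 source 0.5185
3 3 load 0.5432
4 4 source 0.5597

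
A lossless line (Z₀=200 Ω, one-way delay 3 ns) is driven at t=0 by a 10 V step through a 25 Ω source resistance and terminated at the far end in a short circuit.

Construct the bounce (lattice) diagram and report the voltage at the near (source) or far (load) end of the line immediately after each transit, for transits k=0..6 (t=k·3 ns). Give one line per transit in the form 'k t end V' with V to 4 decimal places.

0 0 source 8.8889
1 3 load 0.0000
2 6 source 6.9136
3 9 load 0.0000
4 12 source 5.3772
5 15 load 0.0000
6 18 source 4.1823

Γ_L=-1.000000, Γ_S=-0.777778; launch V₁=10·200/225=8.888889
k=0 src: V=8.8889
k=1 load: inc=8.888889, refl=8.888889·-1.000000=-8.8889; V=0.000000+8.888889+-8.888889=0.0000
k=2 src: inc=-8.888889, refl=-8.888889·-0.777778=6.9136; V=8.888889+-8.888889+6.913580=6.9136
k=3 load: inc=6.913580, refl=6.913580·-1.000000=-6.9136; V=0.000000+6.913580+-6.913580=0.0000
k=4 src: inc=-6.913580, refl=-6.913580·-0.777778=5.3772; V=6.913580+-6.913580+5.377229=5.3772
k=5 load: inc=5.377229, refl=5.377229·-1.000000=-5.3772; V=0.000000+5.377229+-5.377229=0.0000
k=6 src: inc=-5.377229, refl=-5.377229·-0.777778=4.1823; V=5.377229+-5.377229+4.182289=4.1823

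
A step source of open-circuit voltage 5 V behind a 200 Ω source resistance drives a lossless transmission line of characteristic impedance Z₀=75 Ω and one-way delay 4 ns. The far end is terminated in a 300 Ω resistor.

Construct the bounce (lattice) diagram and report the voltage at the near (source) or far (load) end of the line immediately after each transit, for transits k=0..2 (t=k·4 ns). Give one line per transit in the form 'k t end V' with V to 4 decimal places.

Γ_L=0.600000, Γ_S=0.454545; launch V₁=5·75/275=1.363636
k=0 src: V=1.3636
k=1 load: inc=1.363636, refl=1.363636·0.600000=0.8182; V=0.000000+1.363636+0.818182=2.1818
k=2 src: inc=0.818182, refl=0.818182·0.454545=0.3719; V=1.363636+0.818182+0.371901=2.5537

0 0 source 1.3636
1 4 load 2.1818
2 8 source 2.5537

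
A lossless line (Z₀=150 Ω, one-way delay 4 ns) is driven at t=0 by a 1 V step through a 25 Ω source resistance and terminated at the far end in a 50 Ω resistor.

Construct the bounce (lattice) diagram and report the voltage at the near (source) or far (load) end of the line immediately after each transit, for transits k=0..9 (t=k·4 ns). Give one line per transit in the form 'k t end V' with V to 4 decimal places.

Γ_L=-0.500000, Γ_S=-0.714286; launch V₁=1·150/175=0.857143
k=0 src: V=0.8571
k=1 load: inc=0.857143, refl=0.857143·-0.500000=-0.4286; V=0.000000+0.857143+-0.428571=0.4286
k=2 src: inc=-0.428571, refl=-0.428571·-0.714286=0.3061; V=0.857143+-0.428571+0.306122=0.7347
k=3 load: inc=0.306122, refl=0.306122·-0.500000=-0.1531; V=0.428571+0.306122+-0.153061=0.5816
k=4 src: inc=-0.153061, refl=-0.153061·-0.714286=0.1093; V=0.734694+-0.153061+0.109329=0.6910
k=5 load: inc=0.109329, refl=0.109329·-0.500000=-0.0547; V=0.581633+0.109329+-0.054665=0.6363
k=6 src: inc=-0.054665, refl=-0.054665·-0.714286=0.0390; V=0.690962+-0.054665+0.039046=0.6753
k=7 load: inc=0.039046, refl=0.039046·-0.500000=-0.0195; V=0.636297+0.039046+-0.019523=0.6558
k=8 src: inc=-0.019523, refl=-0.019523·-0.714286=0.0139; V=0.675344+-0.019523+0.013945=0.6698
k=9 load: inc=0.013945, refl=0.013945·-0.500000=-0.0070; V=0.655820+0.013945+-0.006973=0.6628

0 0 source 0.8571
1 4 load 0.4286
2 8 source 0.7347
3 12 load 0.5816
4 16 source 0.6910
5 20 load 0.6363
6 24 source 0.6753
7 28 load 0.6558
8 32 source 0.6698
9 36 load 0.6628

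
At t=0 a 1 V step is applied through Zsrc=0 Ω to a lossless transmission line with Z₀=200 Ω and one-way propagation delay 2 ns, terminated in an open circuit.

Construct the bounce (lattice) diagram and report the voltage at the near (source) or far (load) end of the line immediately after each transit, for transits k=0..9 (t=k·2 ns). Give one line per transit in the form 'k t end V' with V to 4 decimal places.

Γ_L=1.000000, Γ_S=-1.000000; launch V₁=1·200/200=1.000000
k=0 src: V=1.0000
k=1 load: inc=1.000000, refl=1.000000·1.000000=1.0000; V=0.000000+1.000000+1.000000=2.0000
k=2 src: inc=1.000000, refl=1.000000·-1.000000=-1.0000; V=1.000000+1.000000+-1.000000=1.0000
k=3 load: inc=-1.000000, refl=-1.000000·1.000000=-1.0000; V=2.000000+-1.000000+-1.000000=0.0000
k=4 src: inc=-1.000000, refl=-1.000000·-1.000000=1.0000; V=1.000000+-1.000000+1.000000=1.0000
k=5 load: inc=1.000000, refl=1.000000·1.000000=1.0000; V=0.000000+1.000000+1.000000=2.0000
k=6 src: inc=1.000000, refl=1.000000·-1.000000=-1.0000; V=1.000000+1.000000+-1.000000=1.0000
k=7 load: inc=-1.000000, refl=-1.000000·1.000000=-1.0000; V=2.000000+-1.000000+-1.000000=0.0000
k=8 src: inc=-1.000000, refl=-1.000000·-1.000000=1.0000; V=1.000000+-1.000000+1.000000=1.0000
k=9 load: inc=1.000000, refl=1.000000·1.000000=1.0000; V=0.000000+1.000000+1.000000=2.0000

0 0 source 1.0000
1 2 load 2.0000
2 4 source 1.0000
3 6 load 0.0000
4 8 source 1.0000
5 10 load 2.0000
6 12 source 1.0000
7 14 load 0.0000
8 16 source 1.0000
9 18 load 2.0000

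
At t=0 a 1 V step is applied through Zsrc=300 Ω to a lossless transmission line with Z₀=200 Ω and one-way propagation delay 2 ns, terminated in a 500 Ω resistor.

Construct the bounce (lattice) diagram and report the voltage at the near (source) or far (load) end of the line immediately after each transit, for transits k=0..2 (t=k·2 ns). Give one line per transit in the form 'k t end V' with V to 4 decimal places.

Γ_L=0.428571, Γ_S=0.200000; launch V₁=1·200/500=0.400000
k=0 src: V=0.4000
k=1 load: inc=0.400000, refl=0.400000·0.428571=0.1714; V=0.000000+0.400000+0.171429=0.5714
k=2 src: inc=0.171429, refl=0.171429·0.200000=0.0343; V=0.400000+0.171429+0.034286=0.6057

0 0 source 0.4000
1 2 load 0.5714
2 4 source 0.6057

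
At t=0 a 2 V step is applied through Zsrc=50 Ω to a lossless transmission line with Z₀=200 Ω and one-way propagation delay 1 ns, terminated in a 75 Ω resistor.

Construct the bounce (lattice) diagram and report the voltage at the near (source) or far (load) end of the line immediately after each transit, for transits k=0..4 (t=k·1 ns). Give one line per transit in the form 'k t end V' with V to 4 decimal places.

0 0 source 1.6000
1 1 load 0.8727
2 2 source 1.3091
3 3 load 1.1107
4 4 source 1.2298

Γ_L=-0.454545, Γ_S=-0.600000; launch V₁=2·200/250=1.600000
k=0 src: V=1.6000
k=1 load: inc=1.600000, refl=1.600000·-0.454545=-0.7273; V=0.000000+1.600000+-0.727273=0.8727
k=2 src: inc=-0.727273, refl=-0.727273·-0.600000=0.4364; V=1.600000+-0.727273+0.436364=1.3091
k=3 load: inc=0.436364, refl=0.436364·-0.454545=-0.1983; V=0.872727+0.436364+-0.198347=1.1107
k=4 src: inc=-0.198347, refl=-0.198347·-0.600000=0.1190; V=1.309091+-0.198347+0.119008=1.2298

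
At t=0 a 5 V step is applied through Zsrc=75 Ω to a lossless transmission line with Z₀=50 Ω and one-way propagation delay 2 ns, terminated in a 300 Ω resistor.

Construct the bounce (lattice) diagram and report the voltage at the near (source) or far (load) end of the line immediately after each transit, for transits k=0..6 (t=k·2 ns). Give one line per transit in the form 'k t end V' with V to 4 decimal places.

0 0 source 2.0000
1 2 load 3.4286
2 4 source 3.7143
3 6 load 3.9184
4 8 source 3.9592
5 10 load 3.9883
6 12 source 3.9942

Γ_L=0.714286, Γ_S=0.200000; launch V₁=5·50/125=2.000000
k=0 src: V=2.0000
k=1 load: inc=2.000000, refl=2.000000·0.714286=1.4286; V=0.000000+2.000000+1.428571=3.4286
k=2 src: inc=1.428571, refl=1.428571·0.200000=0.2857; V=2.000000+1.428571+0.285714=3.7143
k=3 load: inc=0.285714, refl=0.285714·0.714286=0.2041; V=3.428571+0.285714+0.204082=3.9184
k=4 src: inc=0.204082, refl=0.204082·0.200000=0.0408; V=3.714286+0.204082+0.040816=3.9592
k=5 load: inc=0.040816, refl=0.040816·0.714286=0.0292; V=3.918367+0.040816+0.029155=3.9883
k=6 src: inc=0.029155, refl=0.029155·0.200000=0.0058; V=3.959184+0.029155+0.005831=3.9942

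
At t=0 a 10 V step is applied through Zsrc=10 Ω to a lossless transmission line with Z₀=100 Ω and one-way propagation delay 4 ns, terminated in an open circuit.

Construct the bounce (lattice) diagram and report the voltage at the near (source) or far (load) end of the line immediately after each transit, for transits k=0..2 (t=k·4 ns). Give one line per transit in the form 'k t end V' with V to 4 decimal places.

Γ_L=1.000000, Γ_S=-0.818182; launch V₁=10·100/110=9.090909
k=0 src: V=9.0909
k=1 load: inc=9.090909, refl=9.090909·1.000000=9.0909; V=0.000000+9.090909+9.090909=18.1818
k=2 src: inc=9.090909, refl=9.090909·-0.818182=-7.4380; V=9.090909+9.090909+-7.438017=10.7438

0 0 source 9.0909
1 4 load 18.1818
2 8 source 10.7438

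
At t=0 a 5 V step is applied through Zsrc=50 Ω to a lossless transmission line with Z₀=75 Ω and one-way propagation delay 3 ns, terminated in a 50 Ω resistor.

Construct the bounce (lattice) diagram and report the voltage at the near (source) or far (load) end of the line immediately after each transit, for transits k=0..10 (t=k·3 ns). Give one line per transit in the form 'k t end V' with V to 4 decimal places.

Γ_L=-0.200000, Γ_S=-0.200000; launch V₁=5·75/125=3.000000
k=0 src: V=3.0000
k=1 load: inc=3.000000, refl=3.000000·-0.200000=-0.6000; V=0.000000+3.000000+-0.600000=2.4000
k=2 src: inc=-0.600000, refl=-0.600000·-0.200000=0.1200; V=3.000000+-0.600000+0.120000=2.5200
k=3 load: inc=0.120000, refl=0.120000·-0.200000=-0.0240; V=2.400000+0.120000+-0.024000=2.4960
k=4 src: inc=-0.024000, refl=-0.024000·-0.200000=0.0048; V=2.520000+-0.024000+0.004800=2.5008
k=5 load: inc=0.004800, refl=0.004800·-0.200000=-0.0010; V=2.496000+0.004800+-0.000960=2.4998
k=6 src: inc=-0.000960, refl=-0.000960·-0.200000=0.0002; V=2.500800+-0.000960+0.000192=2.5000
k=7 load: inc=0.000192, refl=0.000192·-0.200000=-0.0000; V=2.499840+0.000192+-0.000038=2.5000
k=8 src: inc=-0.000038, refl=-0.000038·-0.200000=0.0000; V=2.500032+-0.000038+0.000008=2.5000
k=9 load: inc=0.000008, refl=0.000008·-0.200000=-0.0000; V=2.499994+0.000008+-0.000002=2.5000
k=10 src: inc=-0.000002, refl=-0.000002·-0.200000=0.0000; V=2.500001+-0.000002+0.000000=2.5000

0 0 source 3.0000
1 3 load 2.4000
2 6 source 2.5200
3 9 load 2.4960
4 12 source 2.5008
5 15 load 2.4998
6 18 source 2.5000
7 21 load 2.5000
8 24 source 2.5000
9 27 load 2.5000
10 30 source 2.5000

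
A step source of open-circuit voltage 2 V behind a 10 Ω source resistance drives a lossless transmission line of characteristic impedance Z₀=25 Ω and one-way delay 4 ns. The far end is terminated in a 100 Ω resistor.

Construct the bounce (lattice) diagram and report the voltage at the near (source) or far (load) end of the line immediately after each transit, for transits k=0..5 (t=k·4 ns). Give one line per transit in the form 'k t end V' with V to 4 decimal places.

Γ_L=0.600000, Γ_S=-0.428571; launch V₁=2·25/35=1.428571
k=0 src: V=1.4286
k=1 load: inc=1.428571, refl=1.428571·0.600000=0.8571; V=0.000000+1.428571+0.857143=2.2857
k=2 src: inc=0.857143, refl=0.857143·-0.428571=-0.3673; V=1.428571+0.857143+-0.367347=1.9184
k=3 load: inc=-0.367347, refl=-0.367347·0.600000=-0.2204; V=2.285714+-0.367347+-0.220408=1.6980
k=4 src: inc=-0.220408, refl=-0.220408·-0.428571=0.0945; V=1.918367+-0.220408+0.094461=1.7924
k=5 load: inc=0.094461, refl=0.094461·0.600000=0.0567; V=1.697959+0.094461+0.056676=1.8491

0 0 source 1.4286
1 4 load 2.2857
2 8 source 1.9184
3 12 load 1.6980
4 16 source 1.7924
5 20 load 1.8491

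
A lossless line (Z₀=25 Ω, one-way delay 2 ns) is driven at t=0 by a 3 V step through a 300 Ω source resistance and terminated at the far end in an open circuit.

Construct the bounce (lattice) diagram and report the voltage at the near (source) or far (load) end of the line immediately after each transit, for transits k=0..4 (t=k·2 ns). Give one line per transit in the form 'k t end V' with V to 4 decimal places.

0 0 source 0.2308
1 2 load 0.4615
2 4 source 0.6568
3 6 load 0.8521
4 8 source 1.0173

Γ_L=1.000000, Γ_S=0.846154; launch V₁=3·25/325=0.230769
k=0 src: V=0.2308
k=1 load: inc=0.230769, refl=0.230769·1.000000=0.2308; V=0.000000+0.230769+0.230769=0.4615
k=2 src: inc=0.230769, refl=0.230769·0.846154=0.1953; V=0.230769+0.230769+0.195266=0.6568
k=3 load: inc=0.195266, refl=0.195266·1.000000=0.1953; V=0.461538+0.195266+0.195266=0.8521
k=4 src: inc=0.195266, refl=0.195266·0.846154=0.1652; V=0.656805+0.195266+0.165225=1.0173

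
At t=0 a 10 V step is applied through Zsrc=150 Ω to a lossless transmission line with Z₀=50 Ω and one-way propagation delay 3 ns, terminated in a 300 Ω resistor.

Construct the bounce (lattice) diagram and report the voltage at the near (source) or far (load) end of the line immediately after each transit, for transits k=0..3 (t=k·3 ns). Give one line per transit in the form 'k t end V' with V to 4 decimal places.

0 0 source 2.5000
1 3 load 4.2857
2 6 source 5.1786
3 9 load 5.8163

Γ_L=0.714286, Γ_S=0.500000; launch V₁=10·50/200=2.500000
k=0 src: V=2.5000
k=1 load: inc=2.500000, refl=2.500000·0.714286=1.7857; V=0.000000+2.500000+1.785714=4.2857
k=2 src: inc=1.785714, refl=1.785714·0.500000=0.8929; V=2.500000+1.785714+0.892857=5.1786
k=3 load: inc=0.892857, refl=0.892857·0.714286=0.6378; V=4.285714+0.892857+0.637755=5.8163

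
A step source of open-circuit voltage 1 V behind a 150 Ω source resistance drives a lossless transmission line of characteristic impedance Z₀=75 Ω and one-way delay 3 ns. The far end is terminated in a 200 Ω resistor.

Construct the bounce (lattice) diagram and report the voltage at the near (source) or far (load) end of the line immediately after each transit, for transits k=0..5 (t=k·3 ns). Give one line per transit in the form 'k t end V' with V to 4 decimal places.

0 0 source 0.3333
1 3 load 0.4848
2 6 source 0.5354
3 9 load 0.5583
4 12 source 0.5660
5 15 load 0.5694

Γ_L=0.454545, Γ_S=0.333333; launch V₁=1·75/225=0.333333
k=0 src: V=0.3333
k=1 load: inc=0.333333, refl=0.333333·0.454545=0.1515; V=0.000000+0.333333+0.151515=0.4848
k=2 src: inc=0.151515, refl=0.151515·0.333333=0.0505; V=0.333333+0.151515+0.050505=0.5354
k=3 load: inc=0.050505, refl=0.050505·0.454545=0.0230; V=0.484848+0.050505+0.022957=0.5583
k=4 src: inc=0.022957, refl=0.022957·0.333333=0.0077; V=0.535354+0.022957+0.007652=0.5660
k=5 load: inc=0.007652, refl=0.007652·0.454545=0.0035; V=0.558310+0.007652+0.003478=0.5694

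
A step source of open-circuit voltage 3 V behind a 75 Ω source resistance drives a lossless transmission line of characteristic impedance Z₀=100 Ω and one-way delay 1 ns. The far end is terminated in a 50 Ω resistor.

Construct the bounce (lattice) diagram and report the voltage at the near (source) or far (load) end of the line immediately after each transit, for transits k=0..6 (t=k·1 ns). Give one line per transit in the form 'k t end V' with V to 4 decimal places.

0 0 source 1.7143
1 1 load 1.1429
2 2 source 1.2245
3 3 load 1.1973
4 4 source 1.2012
5 5 load 1.1999
6 6 source 1.2001

Γ_L=-0.333333, Γ_S=-0.142857; launch V₁=3·100/175=1.714286
k=0 src: V=1.7143
k=1 load: inc=1.714286, refl=1.714286·-0.333333=-0.5714; V=0.000000+1.714286+-0.571429=1.1429
k=2 src: inc=-0.571429, refl=-0.571429·-0.142857=0.0816; V=1.714286+-0.571429+0.081633=1.2245
k=3 load: inc=0.081633, refl=0.081633·-0.333333=-0.0272; V=1.142857+0.081633+-0.027211=1.1973
k=4 src: inc=-0.027211, refl=-0.027211·-0.142857=0.0039; V=1.224490+-0.027211+0.003887=1.2012
k=5 load: inc=0.003887, refl=0.003887·-0.333333=-0.0013; V=1.197279+0.003887+-0.001296=1.1999
k=6 src: inc=-0.001296, refl=-0.001296·-0.142857=0.0002; V=1.201166+-0.001296+0.000185=1.2001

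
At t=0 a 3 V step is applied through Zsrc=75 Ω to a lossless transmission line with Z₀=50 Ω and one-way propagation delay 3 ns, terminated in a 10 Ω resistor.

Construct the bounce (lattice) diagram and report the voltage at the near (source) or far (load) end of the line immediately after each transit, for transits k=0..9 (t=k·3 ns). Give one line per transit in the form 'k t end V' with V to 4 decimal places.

0 0 source 1.2000
1 3 load 0.4000
2 6 source 0.2400
3 9 load 0.3467
4 12 source 0.3680
5 15 load 0.3538
6 18 source 0.3509
7 21 load 0.3528
8 24 source 0.3532
9 27 load 0.3530

Γ_L=-0.666667, Γ_S=0.200000; launch V₁=3·50/125=1.200000
k=0 src: V=1.2000
k=1 load: inc=1.200000, refl=1.200000·-0.666667=-0.8000; V=0.000000+1.200000+-0.800000=0.4000
k=2 src: inc=-0.800000, refl=-0.800000·0.200000=-0.1600; V=1.200000+-0.800000+-0.160000=0.2400
k=3 load: inc=-0.160000, refl=-0.160000·-0.666667=0.1067; V=0.400000+-0.160000+0.106667=0.3467
k=4 src: inc=0.106667, refl=0.106667·0.200000=0.0213; V=0.240000+0.106667+0.021333=0.3680
k=5 load: inc=0.021333, refl=0.021333·-0.666667=-0.0142; V=0.346667+0.021333+-0.014222=0.3538
k=6 src: inc=-0.014222, refl=-0.014222·0.200000=-0.0028; V=0.368000+-0.014222+-0.002844=0.3509
k=7 load: inc=-0.002844, refl=-0.002844·-0.666667=0.0019; V=0.353778+-0.002844+0.001896=0.3528
k=8 src: inc=0.001896, refl=0.001896·0.200000=0.0004; V=0.350933+0.001896+0.000379=0.3532
k=9 load: inc=0.000379, refl=0.000379·-0.666667=-0.0003; V=0.352830+0.000379+-0.000253=0.3530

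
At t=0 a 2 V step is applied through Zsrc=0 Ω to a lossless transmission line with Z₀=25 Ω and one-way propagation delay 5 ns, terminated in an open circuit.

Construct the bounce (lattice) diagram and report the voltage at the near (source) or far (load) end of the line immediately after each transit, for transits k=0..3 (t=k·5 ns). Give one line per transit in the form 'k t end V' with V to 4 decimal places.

0 0 source 2.0000
1 5 load 4.0000
2 10 source 2.0000
3 15 load 0.0000

Γ_L=1.000000, Γ_S=-1.000000; launch V₁=2·25/25=2.000000
k=0 src: V=2.0000
k=1 load: inc=2.000000, refl=2.000000·1.000000=2.0000; V=0.000000+2.000000+2.000000=4.0000
k=2 src: inc=2.000000, refl=2.000000·-1.000000=-2.0000; V=2.000000+2.000000+-2.000000=2.0000
k=3 load: inc=-2.000000, refl=-2.000000·1.000000=-2.0000; V=4.000000+-2.000000+-2.000000=0.0000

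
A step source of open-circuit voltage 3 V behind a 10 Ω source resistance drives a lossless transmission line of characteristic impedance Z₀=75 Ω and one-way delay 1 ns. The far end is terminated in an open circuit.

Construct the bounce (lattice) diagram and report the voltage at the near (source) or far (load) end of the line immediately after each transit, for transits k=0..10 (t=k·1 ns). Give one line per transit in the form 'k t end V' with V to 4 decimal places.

0 0 source 2.6471
1 1 load 5.2941
2 2 source 3.2699
3 3 load 1.2457
4 4 source 2.7936
5 5 load 4.3415
6 6 source 3.1578
7 7 load 1.9741
8 8 source 2.8793
9 9 load 3.7845
10 10 source 3.0923

Γ_L=1.000000, Γ_S=-0.764706; launch V₁=3·75/85=2.647059
k=0 src: V=2.6471
k=1 load: inc=2.647059, refl=2.647059·1.000000=2.6471; V=0.000000+2.647059+2.647059=5.2941
k=2 src: inc=2.647059, refl=2.647059·-0.764706=-2.0242; V=2.647059+2.647059+-2.024221=3.2699
k=3 load: inc=-2.024221, refl=-2.024221·1.000000=-2.0242; V=5.294118+-2.024221+-2.024221=1.2457
k=4 src: inc=-2.024221, refl=-2.024221·-0.764706=1.5479; V=3.269896+-2.024221+1.547934=2.7936
k=5 load: inc=1.547934, refl=1.547934·1.000000=1.5479; V=1.245675+1.547934+1.547934=4.3415
k=6 src: inc=1.547934, refl=1.547934·-0.764706=-1.1837; V=2.793609+1.547934+-1.183714=3.1578
k=7 load: inc=-1.183714, refl=-1.183714·1.000000=-1.1837; V=4.341543+-1.183714+-1.183714=1.9741
k=8 src: inc=-1.183714, refl=-1.183714·-0.764706=0.9052; V=3.157829+-1.183714+0.905193=2.8793
k=9 load: inc=0.905193, refl=0.905193·1.000000=0.9052; V=1.974114+0.905193+0.905193=3.7845
k=10 src: inc=0.905193, refl=0.905193·-0.764706=-0.6922; V=2.879308+0.905193+-0.692207=3.0923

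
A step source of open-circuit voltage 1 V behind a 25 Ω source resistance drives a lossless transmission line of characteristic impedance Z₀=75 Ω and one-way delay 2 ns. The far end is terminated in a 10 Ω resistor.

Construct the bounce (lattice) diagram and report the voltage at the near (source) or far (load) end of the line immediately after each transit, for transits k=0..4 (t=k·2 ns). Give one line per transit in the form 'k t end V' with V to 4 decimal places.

0 0 source 0.7500
1 2 load 0.1765
2 4 source 0.4632
3 6 load 0.2439
4 8 source 0.3536

Γ_L=-0.764706, Γ_S=-0.500000; launch V₁=1·75/100=0.750000
k=0 src: V=0.7500
k=1 load: inc=0.750000, refl=0.750000·-0.764706=-0.5735; V=0.000000+0.750000+-0.573529=0.1765
k=2 src: inc=-0.573529, refl=-0.573529·-0.500000=0.2868; V=0.750000+-0.573529+0.286765=0.4632
k=3 load: inc=0.286765, refl=0.286765·-0.764706=-0.2193; V=0.176471+0.286765+-0.219291=0.2439
k=4 src: inc=-0.219291, refl=-0.219291·-0.500000=0.1096; V=0.463235+-0.219291+0.109645=0.3536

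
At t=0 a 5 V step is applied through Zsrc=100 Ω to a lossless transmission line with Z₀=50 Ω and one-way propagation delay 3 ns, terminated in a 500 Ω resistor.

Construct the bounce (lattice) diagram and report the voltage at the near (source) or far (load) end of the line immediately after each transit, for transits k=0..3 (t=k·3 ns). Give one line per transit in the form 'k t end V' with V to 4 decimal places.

Γ_L=0.818182, Γ_S=0.333333; launch V₁=5·50/150=1.666667
k=0 src: V=1.6667
k=1 load: inc=1.666667, refl=1.666667·0.818182=1.3636; V=0.000000+1.666667+1.363636=3.0303
k=2 src: inc=1.363636, refl=1.363636·0.333333=0.4545; V=1.666667+1.363636+0.454545=3.4848
k=3 load: inc=0.454545, refl=0.454545·0.818182=0.3719; V=3.030303+0.454545+0.371901=3.8567

0 0 source 1.6667
1 3 load 3.0303
2 6 source 3.4848
3 9 load 3.8567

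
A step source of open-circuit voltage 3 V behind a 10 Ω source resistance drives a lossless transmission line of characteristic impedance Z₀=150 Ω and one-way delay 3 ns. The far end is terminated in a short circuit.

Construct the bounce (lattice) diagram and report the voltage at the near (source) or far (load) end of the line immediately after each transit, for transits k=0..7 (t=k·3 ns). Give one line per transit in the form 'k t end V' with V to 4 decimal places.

0 0 source 2.8125
1 3 load 0.0000
2 6 source 2.4609
3 9 load 0.0000
4 12 source 2.1533
5 15 load 0.0000
6 18 source 1.8842
7 21 load 0.0000

Γ_L=-1.000000, Γ_S=-0.875000; launch V₁=3·150/160=2.812500
k=0 src: V=2.8125
k=1 load: inc=2.812500, refl=2.812500·-1.000000=-2.8125; V=0.000000+2.812500+-2.812500=0.0000
k=2 src: inc=-2.812500, refl=-2.812500·-0.875000=2.4609; V=2.812500+-2.812500+2.460938=2.4609
k=3 load: inc=2.460938, refl=2.460938·-1.000000=-2.4609; V=0.000000+2.460938+-2.460938=0.0000
k=4 src: inc=-2.460938, refl=-2.460938·-0.875000=2.1533; V=2.460938+-2.460938+2.153320=2.1533
k=5 load: inc=2.153320, refl=2.153320·-1.000000=-2.1533; V=0.000000+2.153320+-2.153320=0.0000
k=6 src: inc=-2.153320, refl=-2.153320·-0.875000=1.8842; V=2.153320+-2.153320+1.884155=1.8842
k=7 load: inc=1.884155, refl=1.884155·-1.000000=-1.8842; V=0.000000+1.884155+-1.884155=0.0000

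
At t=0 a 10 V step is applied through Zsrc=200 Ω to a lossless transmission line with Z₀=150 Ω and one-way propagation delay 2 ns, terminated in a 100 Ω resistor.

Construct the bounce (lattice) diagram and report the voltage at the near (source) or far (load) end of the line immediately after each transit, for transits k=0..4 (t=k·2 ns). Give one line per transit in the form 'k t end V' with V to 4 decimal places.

0 0 source 4.2857
1 2 load 3.4286
2 4 source 3.3061
3 6 load 3.3306
4 8 source 3.3341

Γ_L=-0.200000, Γ_S=0.142857; launch V₁=10·150/350=4.285714
k=0 src: V=4.2857
k=1 load: inc=4.285714, refl=4.285714·-0.200000=-0.8571; V=0.000000+4.285714+-0.857143=3.4286
k=2 src: inc=-0.857143, refl=-0.857143·0.142857=-0.1224; V=4.285714+-0.857143+-0.122449=3.3061
k=3 load: inc=-0.122449, refl=-0.122449·-0.200000=0.0245; V=3.428571+-0.122449+0.024490=3.3306
k=4 src: inc=0.024490, refl=0.024490·0.142857=0.0035; V=3.306122+0.024490+0.003499=3.3341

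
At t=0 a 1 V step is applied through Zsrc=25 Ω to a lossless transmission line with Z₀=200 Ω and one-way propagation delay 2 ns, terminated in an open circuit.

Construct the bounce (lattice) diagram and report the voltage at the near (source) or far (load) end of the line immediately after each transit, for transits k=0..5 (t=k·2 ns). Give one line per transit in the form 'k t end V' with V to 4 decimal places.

Γ_L=1.000000, Γ_S=-0.777778; launch V₁=1·200/225=0.888889
k=0 src: V=0.8889
k=1 load: inc=0.888889, refl=0.888889·1.000000=0.8889; V=0.000000+0.888889+0.888889=1.7778
k=2 src: inc=0.888889, refl=0.888889·-0.777778=-0.6914; V=0.888889+0.888889+-0.691358=1.0864
k=3 load: inc=-0.691358, refl=-0.691358·1.000000=-0.6914; V=1.777778+-0.691358+-0.691358=0.3951
k=4 src: inc=-0.691358, refl=-0.691358·-0.777778=0.5377; V=1.086420+-0.691358+0.537723=0.9328
k=5 load: inc=0.537723, refl=0.537723·1.000000=0.5377; V=0.395062+0.537723+0.537723=1.4705

0 0 source 0.8889
1 2 load 1.7778
2 4 source 1.0864
3 6 load 0.3951
4 8 source 0.9328
5 10 load 1.4705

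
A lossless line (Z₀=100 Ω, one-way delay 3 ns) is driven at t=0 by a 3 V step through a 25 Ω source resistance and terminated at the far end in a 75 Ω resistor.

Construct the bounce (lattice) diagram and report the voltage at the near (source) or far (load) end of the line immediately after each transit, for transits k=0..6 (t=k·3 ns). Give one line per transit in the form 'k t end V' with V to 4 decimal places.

Γ_L=-0.142857, Γ_S=-0.600000; launch V₁=3·100/125=2.400000
k=0 src: V=2.4000
k=1 load: inc=2.400000, refl=2.400000·-0.142857=-0.3429; V=0.000000+2.400000+-0.342857=2.0571
k=2 src: inc=-0.342857, refl=-0.342857·-0.600000=0.2057; V=2.400000+-0.342857+0.205714=2.2629
k=3 load: inc=0.205714, refl=0.205714·-0.142857=-0.0294; V=2.057143+0.205714+-0.029388=2.2335
k=4 src: inc=-0.029388, refl=-0.029388·-0.600000=0.0176; V=2.262857+-0.029388+0.017633=2.2511
k=5 load: inc=0.017633, refl=0.017633·-0.142857=-0.0025; V=2.233469+0.017633+-0.002519=2.2486
k=6 src: inc=-0.002519, refl=-0.002519·-0.600000=0.0015; V=2.251102+-0.002519+0.001511=2.2501

0 0 source 2.4000
1 3 load 2.0571
2 6 source 2.2629
3 9 load 2.2335
4 12 source 2.2511
5 15 load 2.2486
6 18 source 2.2501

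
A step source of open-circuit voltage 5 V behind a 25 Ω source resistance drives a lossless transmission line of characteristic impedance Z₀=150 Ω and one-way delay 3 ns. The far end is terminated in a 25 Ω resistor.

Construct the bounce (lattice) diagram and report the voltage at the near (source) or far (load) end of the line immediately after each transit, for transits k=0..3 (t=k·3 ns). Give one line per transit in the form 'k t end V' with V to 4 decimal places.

Γ_L=-0.714286, Γ_S=-0.714286; launch V₁=5·150/175=4.285714
k=0 src: V=4.2857
k=1 load: inc=4.285714, refl=4.285714·-0.714286=-3.0612; V=0.000000+4.285714+-3.061224=1.2245
k=2 src: inc=-3.061224, refl=-3.061224·-0.714286=2.1866; V=4.285714+-3.061224+2.186589=3.4111
k=3 load: inc=2.186589, refl=2.186589·-0.714286=-1.5618; V=1.224490+2.186589+-1.561849=1.8492

0 0 source 4.2857
1 3 load 1.2245
2 6 source 3.4111
3 9 load 1.8492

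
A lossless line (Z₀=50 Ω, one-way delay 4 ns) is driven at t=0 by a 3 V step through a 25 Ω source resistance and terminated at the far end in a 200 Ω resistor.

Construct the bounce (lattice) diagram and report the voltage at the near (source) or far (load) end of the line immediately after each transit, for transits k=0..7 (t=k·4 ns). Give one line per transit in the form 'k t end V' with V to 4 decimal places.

0 0 source 2.0000
1 4 load 3.2000
2 8 source 2.8000
3 12 load 2.5600
4 16 source 2.6400
5 20 load 2.6880
6 24 source 2.6720
7 28 load 2.6624

Γ_L=0.600000, Γ_S=-0.333333; launch V₁=3·50/75=2.000000
k=0 src: V=2.0000
k=1 load: inc=2.000000, refl=2.000000·0.600000=1.2000; V=0.000000+2.000000+1.200000=3.2000
k=2 src: inc=1.200000, refl=1.200000·-0.333333=-0.4000; V=2.000000+1.200000+-0.400000=2.8000
k=3 load: inc=-0.400000, refl=-0.400000·0.600000=-0.2400; V=3.200000+-0.400000+-0.240000=2.5600
k=4 src: inc=-0.240000, refl=-0.240000·-0.333333=0.0800; V=2.800000+-0.240000+0.080000=2.6400
k=5 load: inc=0.080000, refl=0.080000·0.600000=0.0480; V=2.560000+0.080000+0.048000=2.6880
k=6 src: inc=0.048000, refl=0.048000·-0.333333=-0.0160; V=2.640000+0.048000+-0.016000=2.6720
k=7 load: inc=-0.016000, refl=-0.016000·0.600000=-0.0096; V=2.688000+-0.016000+-0.009600=2.6624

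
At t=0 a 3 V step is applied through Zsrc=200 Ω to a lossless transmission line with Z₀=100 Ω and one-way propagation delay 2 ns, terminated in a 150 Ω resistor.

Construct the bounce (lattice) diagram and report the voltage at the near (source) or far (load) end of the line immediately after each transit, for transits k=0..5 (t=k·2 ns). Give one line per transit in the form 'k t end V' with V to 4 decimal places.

Γ_L=0.200000, Γ_S=0.333333; launch V₁=3·100/300=1.000000
k=0 src: V=1.0000
k=1 load: inc=1.000000, refl=1.000000·0.200000=0.2000; V=0.000000+1.000000+0.200000=1.2000
k=2 src: inc=0.200000, refl=0.200000·0.333333=0.0667; V=1.000000+0.200000+0.066667=1.2667
k=3 load: inc=0.066667, refl=0.066667·0.200000=0.0133; V=1.200000+0.066667+0.013333=1.2800
k=4 src: inc=0.013333, refl=0.013333·0.333333=0.0044; V=1.266667+0.013333+0.004444=1.2844
k=5 load: inc=0.004444, refl=0.004444·0.200000=0.0009; V=1.280000+0.004444+0.000889=1.2853

0 0 source 1.0000
1 2 load 1.2000
2 4 source 1.2667
3 6 load 1.2800
4 8 source 1.2844
5 10 load 1.2853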